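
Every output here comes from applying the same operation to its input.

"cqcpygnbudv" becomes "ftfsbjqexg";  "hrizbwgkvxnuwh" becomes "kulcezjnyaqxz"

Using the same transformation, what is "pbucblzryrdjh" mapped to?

Looking at the pairs, the operation is to delete the last character, then shift every letter 3 places forward in the alphabet (wrapping around).
On "pbucblzryrdjh": the first step gives "pbucblzryrdj", and the second then gives "sexfeocubugm".
(Check on "hrizbwgkvxnuwh": → "hrizbwgkvxnuw" → "kulcezjnyaqxz" ✓)

sexfeocubugm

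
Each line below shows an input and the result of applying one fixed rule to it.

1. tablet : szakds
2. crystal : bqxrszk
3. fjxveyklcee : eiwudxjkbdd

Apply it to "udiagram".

In each case the input is transformed by: shift every letter 1 place backward in the alphabet (wrapping around).
For "udiagram" the result is "tchzfqzl".

tchzfqzl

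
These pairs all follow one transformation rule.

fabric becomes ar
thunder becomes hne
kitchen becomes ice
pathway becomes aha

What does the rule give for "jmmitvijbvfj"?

mivjv

The transformation: delete the last character, then keep every other character starting from the second (positions 2nd, 4th, 6th, ...).
Starting from "jmmitvijbvfj": after the first operation, "jmmitvijbvf"; after the second, "mivjv".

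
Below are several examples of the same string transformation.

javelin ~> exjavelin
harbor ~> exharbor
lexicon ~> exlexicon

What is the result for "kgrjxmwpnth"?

Each output is the input with this applied: prepend "ex".
On "kgrjxmwpnth" that produces "exkgrjxmwpnth".

exkgrjxmwpnth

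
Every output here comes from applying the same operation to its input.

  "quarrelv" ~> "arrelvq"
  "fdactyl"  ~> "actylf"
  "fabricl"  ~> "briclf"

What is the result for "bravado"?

avadob

What's happening: move the first 2 characters to the end (rotate left by 2), then delete the last character.
"bravado" → "avadobr" → "avadob".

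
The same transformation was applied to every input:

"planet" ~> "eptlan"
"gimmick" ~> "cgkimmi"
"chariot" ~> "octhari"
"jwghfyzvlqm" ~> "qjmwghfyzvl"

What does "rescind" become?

The rule is to swap the first and last characters, then move the last 2 characters to the front (rotate right by 2).
For "rescind" the result is "nrdesci".

nrdesci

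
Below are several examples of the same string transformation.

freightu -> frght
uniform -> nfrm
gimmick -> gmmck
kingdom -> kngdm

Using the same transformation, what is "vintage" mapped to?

The transformation: remove every vowel.
For "vintage" the result is "vntg".

vntg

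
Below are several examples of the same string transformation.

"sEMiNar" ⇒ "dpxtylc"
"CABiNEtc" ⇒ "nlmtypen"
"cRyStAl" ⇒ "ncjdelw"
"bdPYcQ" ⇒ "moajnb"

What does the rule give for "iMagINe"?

txlrtyp

The transformation: shift every letter 11 places forward in the alphabet (wrapping around), then convert every letter to lowercase.
For "iMagINe", step one produces "tXlrTYp"; step two turns that into "txlrtyp".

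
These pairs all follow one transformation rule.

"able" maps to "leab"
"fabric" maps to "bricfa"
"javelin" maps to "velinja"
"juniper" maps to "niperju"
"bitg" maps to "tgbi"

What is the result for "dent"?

The rule is to move the first 2 characters to the end (rotate left by 2).
So "dent" becomes "ntde".

ntde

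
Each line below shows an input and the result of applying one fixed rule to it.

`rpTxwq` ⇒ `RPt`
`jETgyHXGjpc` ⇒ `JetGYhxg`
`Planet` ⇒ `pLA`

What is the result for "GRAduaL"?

The pattern: delete the last 3 characters, then flip the case of every letter.
On "GRAduaL": the first step gives "GRAd", and the second then gives "graD".

graD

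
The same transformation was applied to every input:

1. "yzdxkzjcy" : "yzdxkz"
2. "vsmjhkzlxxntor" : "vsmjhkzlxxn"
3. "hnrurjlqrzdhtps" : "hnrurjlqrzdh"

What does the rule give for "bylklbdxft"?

bylklbd

The pattern: delete the last 3 characters.
"bylklbdxft" → "bylklbd".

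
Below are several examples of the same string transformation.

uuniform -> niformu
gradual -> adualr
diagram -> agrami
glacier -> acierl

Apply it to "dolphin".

Looking at the pairs, the operation is to delete the first character, then move the first character to the end.
On "dolphin" that produces "lphino".

lphino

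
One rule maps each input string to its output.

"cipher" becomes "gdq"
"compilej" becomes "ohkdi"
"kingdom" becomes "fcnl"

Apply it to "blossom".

rrnl

The rule is to shift every letter 1 place backward in the alphabet (wrapping around), then delete the first 3 characters.
On "blossom": the first step gives "aknrrnl", and the second then gives "rrnl".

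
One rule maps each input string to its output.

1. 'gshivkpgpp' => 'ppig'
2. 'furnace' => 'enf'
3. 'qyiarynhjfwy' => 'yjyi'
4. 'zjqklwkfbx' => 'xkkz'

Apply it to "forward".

Each output is the input with this applied: reverse the string, then keep one character in every 3, starting at position 1 (positions 1st, 4th, 7th, ...).
Working it through for "forward": intermediate "drawrof", final "dwf".

dwf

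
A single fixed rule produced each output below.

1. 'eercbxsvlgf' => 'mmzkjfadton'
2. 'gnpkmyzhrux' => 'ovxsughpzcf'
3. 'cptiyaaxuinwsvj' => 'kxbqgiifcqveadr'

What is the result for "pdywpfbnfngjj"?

xlgexnjvnvorr

Each output is the input with this applied: shift every letter 8 places forward in the alphabet (wrapping around).
Doing the same to "pdywpfbnfngjj": "xlgexnjvnvorr".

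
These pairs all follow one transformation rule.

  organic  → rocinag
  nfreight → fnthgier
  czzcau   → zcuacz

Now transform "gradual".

rglauda

Each output is the input with this applied: reverse the string, then move the last 2 characters to the front (rotate right by 2).
On "gradual": the first step gives "laudarg", and the second then gives "rglauda".
(Check on "nfreight": → "thgierfn" → "fnthgier" ✓)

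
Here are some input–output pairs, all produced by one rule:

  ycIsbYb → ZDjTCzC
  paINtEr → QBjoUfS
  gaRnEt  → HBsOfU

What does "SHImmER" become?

tijNNfs

What's happening: shift every letter 1 place forward in the alphabet (wrapping around), then flip the case of every letter.
On "SHImmER": the first step gives "TIJnnFS", and the second then gives "tijNNfs".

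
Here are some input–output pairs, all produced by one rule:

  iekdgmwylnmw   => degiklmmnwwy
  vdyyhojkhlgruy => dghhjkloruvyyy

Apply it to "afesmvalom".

aaeflmmosv

Each output is the input with this applied: sort the characters into alphabetical order.
Doing the same to "afesmvalom": "aaeflmmosv".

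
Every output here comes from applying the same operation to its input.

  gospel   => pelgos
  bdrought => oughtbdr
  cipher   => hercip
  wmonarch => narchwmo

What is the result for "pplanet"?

anetppl

Rule — move the first 3 characters to the end (rotate left by 3).
So "pplanet" becomes "anetppl".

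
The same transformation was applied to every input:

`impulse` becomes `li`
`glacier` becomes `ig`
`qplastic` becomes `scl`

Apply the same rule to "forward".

af

What's happening: move the first 3 characters to the end (rotate left by 3), then keep one character in every 3, starting at position 2 (positions 2nd, 5th, 8th, ...).
Applying that to "forward" gives "af".
(Check on "glacier": → "ciergla" → "ig" ✓)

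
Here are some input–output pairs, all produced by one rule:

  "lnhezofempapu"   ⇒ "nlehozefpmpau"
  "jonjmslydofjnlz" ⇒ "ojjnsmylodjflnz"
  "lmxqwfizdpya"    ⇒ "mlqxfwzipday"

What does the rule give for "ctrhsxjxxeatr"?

tchrxsxjextar

What's happening: swap each adjacent pair of characters (1↔2, 3↔4, ...).
For "ctrhsxjxxeatr" the result is "tchrxsxjextar".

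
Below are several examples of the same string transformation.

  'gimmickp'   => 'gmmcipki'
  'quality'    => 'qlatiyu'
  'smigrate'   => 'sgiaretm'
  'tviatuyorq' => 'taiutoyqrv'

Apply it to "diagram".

dgaarmi

The transformation: swap each adjacent pair of characters (1↔2, 3↔4, ...), then move the first character to the end.
"diagram" → "idgaarm" → "dgaarmi".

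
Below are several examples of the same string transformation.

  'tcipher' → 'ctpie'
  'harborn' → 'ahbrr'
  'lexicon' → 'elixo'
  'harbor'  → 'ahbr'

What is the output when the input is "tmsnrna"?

mtnsn

The transformation: swap each adjacent pair of characters (1↔2, 3↔4, ...), then delete the last 2 characters.
On "tmsnrna": the first step gives "mtnsnra", and the second then gives "mtnsn".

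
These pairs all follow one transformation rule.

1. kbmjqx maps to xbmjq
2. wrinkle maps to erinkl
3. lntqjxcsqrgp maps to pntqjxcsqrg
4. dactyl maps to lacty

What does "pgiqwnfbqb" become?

In each case the input is transformed by: delete the first character, then move the last character to the front.
On "pgiqwnfbqb": the first step gives "giqwnfbqb", and the second then gives "bgiqwnfbq".

bgiqwnfbq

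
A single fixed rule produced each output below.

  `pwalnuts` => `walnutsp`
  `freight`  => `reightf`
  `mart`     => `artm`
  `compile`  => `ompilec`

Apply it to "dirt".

irtd

Looking at the pairs, the operation is to move the first character to the end.
Doing the same to "dirt": "irtd".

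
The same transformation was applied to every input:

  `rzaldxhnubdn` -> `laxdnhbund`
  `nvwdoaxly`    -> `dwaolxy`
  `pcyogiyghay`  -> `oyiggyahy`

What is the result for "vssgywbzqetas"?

gswyzbeqats

Rule — delete the first 2 characters, then swap each adjacent pair of characters (1↔2, 3↔4, ...).
Working it through for "vssgywbzqetas": intermediate "sgywbzqetas", final "gswyzbeqats".
(Check on "rzaldxhnubdn": → "aldxhnubdn" → "laxdnhbund" ✓)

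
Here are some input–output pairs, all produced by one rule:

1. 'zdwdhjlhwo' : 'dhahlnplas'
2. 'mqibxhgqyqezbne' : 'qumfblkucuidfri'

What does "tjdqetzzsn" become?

The rule is to shift every letter 4 places forward in the alphabet (wrapping around).
So "tjdqetzzsn" becomes "xnhuixddwr".

xnhuixddwr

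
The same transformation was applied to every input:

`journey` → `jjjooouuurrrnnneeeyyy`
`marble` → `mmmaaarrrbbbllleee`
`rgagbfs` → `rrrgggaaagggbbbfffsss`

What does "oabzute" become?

oooaaabbbzzzuuuttteee

Each output is the input with this applied: repeat every character 3 times.
For "oabzute" the result is "oooaaabbbzzzuuuttteee".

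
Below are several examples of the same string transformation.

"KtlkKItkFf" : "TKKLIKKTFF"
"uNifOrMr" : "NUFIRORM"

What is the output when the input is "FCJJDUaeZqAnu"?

The transformation: swap each adjacent pair of characters (1↔2, 3↔4, ...), then convert every letter to uppercase.
Doing the same to "FCJJDUaeZqAnu": "CFJJUDEAQZNAU".

CFJJUDEAQZNAU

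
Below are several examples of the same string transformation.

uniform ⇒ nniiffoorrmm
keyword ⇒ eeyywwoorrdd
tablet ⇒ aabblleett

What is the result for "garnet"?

aarrnneett

The pattern: double every character, then delete the first 2 characters.
Working it through for "garnet": intermediate "ggaarrnneett", final "aarrnneett".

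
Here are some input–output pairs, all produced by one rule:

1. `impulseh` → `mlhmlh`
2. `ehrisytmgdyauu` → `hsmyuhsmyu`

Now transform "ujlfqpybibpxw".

jqbpjqbp

The rule is to keep one character in every 3, starting at position 2 (positions 2nd, 5th, 8th, ...), then write the whole string twice.
For "ujlfqpybibpxw", step one produces "jqbp"; step two turns that into "jqbpjqbp".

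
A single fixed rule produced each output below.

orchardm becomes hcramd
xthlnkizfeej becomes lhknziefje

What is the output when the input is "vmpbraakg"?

Rule — delete the first 2 characters, then swap each adjacent pair of characters (1↔2, 3↔4, ...).
On "vmpbraakg": the first step gives "pbraakg", and the second then gives "bparkag".

bparkag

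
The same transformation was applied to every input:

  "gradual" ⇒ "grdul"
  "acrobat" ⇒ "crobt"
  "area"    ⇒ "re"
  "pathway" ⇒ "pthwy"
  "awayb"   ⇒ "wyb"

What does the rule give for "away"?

wy

What's happening: remove every "a".
On "away" that produces "wy".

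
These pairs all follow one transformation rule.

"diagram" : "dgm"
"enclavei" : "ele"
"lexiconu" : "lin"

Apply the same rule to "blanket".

The pattern: keep one character in every 3, starting at position 1 (positions 1st, 4th, 7th, ...).
"blanket" → "bnt".

bnt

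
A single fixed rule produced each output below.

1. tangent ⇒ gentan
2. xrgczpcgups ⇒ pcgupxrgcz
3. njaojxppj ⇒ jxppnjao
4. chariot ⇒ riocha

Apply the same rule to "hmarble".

rblhma

Rule — delete the last character, then swap the front and back halves of the string.
Working it through for "hmarble": intermediate "hmarbl", final "rblhma".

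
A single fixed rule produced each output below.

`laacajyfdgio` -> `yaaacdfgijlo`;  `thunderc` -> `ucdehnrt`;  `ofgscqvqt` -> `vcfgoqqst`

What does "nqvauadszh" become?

zaadhnqsuv

What's happening: sort the characters into alphabetical order, then move the last character to the front.
Working it through for "nqvauadszh": intermediate "aadhnqsuvz", final "zaadhnqsuv".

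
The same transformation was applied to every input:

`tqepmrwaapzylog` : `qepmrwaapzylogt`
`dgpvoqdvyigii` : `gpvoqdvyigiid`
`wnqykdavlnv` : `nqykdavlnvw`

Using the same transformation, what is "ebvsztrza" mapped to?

bvsztrzae

What's happening: move the first character to the end.
"ebvsztrza" → "bvsztrzae".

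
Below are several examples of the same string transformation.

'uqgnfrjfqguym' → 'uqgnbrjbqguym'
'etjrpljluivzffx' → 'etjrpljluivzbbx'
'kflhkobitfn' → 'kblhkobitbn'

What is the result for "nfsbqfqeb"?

nbsbqbqeb

In each case the input is transformed by: replace every "f" with "b".
For "nfsbqfqeb" the result is "nbsbqbqeb".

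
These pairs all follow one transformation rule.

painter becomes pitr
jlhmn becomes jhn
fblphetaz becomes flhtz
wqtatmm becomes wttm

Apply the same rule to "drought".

What's happening: keep every other character starting from the first (positions 1st, 3rd, 5th, ...).
"drought" → "dogt".

dogt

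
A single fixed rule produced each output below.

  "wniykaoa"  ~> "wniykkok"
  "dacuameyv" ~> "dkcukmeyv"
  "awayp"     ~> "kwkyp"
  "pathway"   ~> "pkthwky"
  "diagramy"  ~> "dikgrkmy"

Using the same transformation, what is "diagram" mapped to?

The rule is to replace every "a" with "k".
"diagram" → "dikgrkm".

dikgrkm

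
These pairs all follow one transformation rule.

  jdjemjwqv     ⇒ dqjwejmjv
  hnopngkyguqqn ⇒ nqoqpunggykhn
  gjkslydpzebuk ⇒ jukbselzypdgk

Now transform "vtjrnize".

Rule — take characters alternately from the front and the back (1st, last, 2nd, 2nd-last, ...), then move the first 2 characters to the end (rotate left by 2).
Applying both steps to "vtjrnize": "vetzjirn", then "tzjirnve".

tzjirnve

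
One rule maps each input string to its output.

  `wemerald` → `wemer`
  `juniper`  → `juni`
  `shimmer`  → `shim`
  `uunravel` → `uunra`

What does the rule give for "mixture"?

The rule is to delete the last 3 characters.
Applying that to "mixture" gives "mixt".

mixt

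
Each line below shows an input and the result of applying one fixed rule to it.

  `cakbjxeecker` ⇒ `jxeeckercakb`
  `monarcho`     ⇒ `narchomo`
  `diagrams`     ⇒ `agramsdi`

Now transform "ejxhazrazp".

The transformation: move the last 2 characters to the front (rotate right by 2), then swap the front and back halves of the string.
On "ejxhazrazp": the first step gives "zpejxhazra", and the second then gives "hazrazpejx".

hazrazpejx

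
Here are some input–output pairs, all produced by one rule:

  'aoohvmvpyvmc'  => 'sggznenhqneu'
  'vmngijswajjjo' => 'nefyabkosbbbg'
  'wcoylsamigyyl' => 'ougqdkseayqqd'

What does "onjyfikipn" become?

Looking at the pairs, the operation is to shift every letter 8 places backward in the alphabet (wrapping around).
Doing the same to "onjyfikipn": "gfbqxacahf".

gfbqxacahf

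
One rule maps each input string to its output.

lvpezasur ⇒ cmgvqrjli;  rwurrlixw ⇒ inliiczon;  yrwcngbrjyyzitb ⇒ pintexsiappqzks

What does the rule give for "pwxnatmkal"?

gnoerkdbrc

The rule is to shift every letter 9 places backward in the alphabet (wrapping around).
For "pwxnatmkal" the result is "gnoerkdbrc".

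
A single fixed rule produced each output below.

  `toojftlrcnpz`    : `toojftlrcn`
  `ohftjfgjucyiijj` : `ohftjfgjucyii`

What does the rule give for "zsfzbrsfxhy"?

zsfzbrsfx

Rule — delete the last 2 characters.
On "zsfzbrsfxhy" that produces "zsfzbrsfx".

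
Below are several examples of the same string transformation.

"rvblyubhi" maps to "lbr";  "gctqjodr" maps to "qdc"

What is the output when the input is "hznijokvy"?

Each output is the input with this applied: move the first 2 characters to the end (rotate left by 2), then keep one character in every 3, starting at position 2 (positions 2nd, 5th, 8th, ...).
"hznijokvy" → "nijokvyhz" → "ikh".
(Check on "rvblyubhi": → "blyubhirv" → "lbr" ✓)

ikh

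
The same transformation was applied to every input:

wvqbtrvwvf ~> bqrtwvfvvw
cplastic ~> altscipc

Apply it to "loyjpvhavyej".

Looking at the pairs, the operation is to swap each adjacent pair of characters (1↔2, 3↔4, ...), then move the first 2 characters to the end (rotate left by 2).
Applying that to "loyjpvhavyej" gives "jyvpahyvjeol".

jyvpahyvjeol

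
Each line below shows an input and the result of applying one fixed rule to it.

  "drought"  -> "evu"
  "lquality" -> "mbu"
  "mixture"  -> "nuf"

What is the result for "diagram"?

In each case the input is transformed by: shift every letter 1 place forward in the alphabet (wrapping around), then keep one character in every 3, starting at position 1 (positions 1st, 4th, 7th, ...).
"diagram" → "ehn".

ehn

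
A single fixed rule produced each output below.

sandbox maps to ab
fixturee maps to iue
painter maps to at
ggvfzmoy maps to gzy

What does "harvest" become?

ae

The rule is to keep one character in every 3, starting at position 2 (positions 2nd, 5th, 8th, ...).
Applying that to "harvest" gives "ae".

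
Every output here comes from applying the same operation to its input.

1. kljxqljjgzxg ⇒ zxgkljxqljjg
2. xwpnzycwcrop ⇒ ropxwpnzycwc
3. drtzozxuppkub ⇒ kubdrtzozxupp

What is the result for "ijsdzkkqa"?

What's happening: move the last 3 characters to the front (rotate right by 3).
Doing the same to "ijsdzkkqa": "kqaijsdzk".

kqaijsdzk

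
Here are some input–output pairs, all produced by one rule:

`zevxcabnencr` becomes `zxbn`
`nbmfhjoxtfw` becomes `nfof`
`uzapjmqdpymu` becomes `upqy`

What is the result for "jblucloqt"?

juo

In each case the input is transformed by: keep one character in every 3, starting at position 1 (positions 1st, 4th, 7th, ...).
For "jblucloqt" the result is "juo".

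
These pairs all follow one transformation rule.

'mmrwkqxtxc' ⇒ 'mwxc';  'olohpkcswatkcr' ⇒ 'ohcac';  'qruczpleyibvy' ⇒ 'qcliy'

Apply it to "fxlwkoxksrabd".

fwxrd

Each output is the input with this applied: keep one character in every 3, starting at position 1 (positions 1st, 4th, 7th, ...).
For "fxlwkoxksrabd" the result is "fwxrd".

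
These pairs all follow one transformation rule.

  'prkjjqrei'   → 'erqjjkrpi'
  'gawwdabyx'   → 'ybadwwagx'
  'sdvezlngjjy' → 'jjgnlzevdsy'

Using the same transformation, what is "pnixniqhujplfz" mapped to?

Each output is the input with this applied: reverse the string, then move the first character to the end.
Applying that to "pnixniqhujplfz" gives "flpjuhqinxinpz".

flpjuhqinxinpz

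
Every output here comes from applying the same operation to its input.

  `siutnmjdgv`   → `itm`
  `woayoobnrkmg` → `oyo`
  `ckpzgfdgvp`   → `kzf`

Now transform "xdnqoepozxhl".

The transformation: keep every other character starting from the second (positions 2nd, 4th, 6th, ...), then keep only the first 3 characters.
For "xdnqoepozxhl", step one produces "dqeoxl"; step two turns that into "dqe".
(Check on "woayoobnrkmg": → "oyonkg" → "oyo" ✓)

dqe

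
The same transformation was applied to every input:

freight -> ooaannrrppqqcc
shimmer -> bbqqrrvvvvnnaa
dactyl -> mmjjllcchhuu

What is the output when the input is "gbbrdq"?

ppkkkkaammzz

The rule is to double every character, then shift every letter 9 places forward in the alphabet (wrapping around).
On "gbbrdq": the first step gives "ggbbbbrrddqq", and the second then gives "ppkkkkaammzz".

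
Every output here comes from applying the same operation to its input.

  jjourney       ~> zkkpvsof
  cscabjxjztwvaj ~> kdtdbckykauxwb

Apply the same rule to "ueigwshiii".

jvfjhxtijj

Rule — shift every letter 1 place forward in the alphabet (wrapping around), then move the last character to the front.
On "ueigwshiii": the first step gives "vfjhxtijjj", and the second then gives "jvfjhxtijj".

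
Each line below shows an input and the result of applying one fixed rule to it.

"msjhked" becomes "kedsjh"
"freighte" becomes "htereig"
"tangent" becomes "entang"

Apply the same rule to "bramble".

bleram

The pattern: delete the first character, then move the last 3 characters to the front (rotate right by 3).
On "bramble": the first step gives "ramble", and the second then gives "bleram".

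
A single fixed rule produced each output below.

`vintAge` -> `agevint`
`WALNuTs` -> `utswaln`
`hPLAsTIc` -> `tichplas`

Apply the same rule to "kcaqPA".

What's happening: move the last 3 characters to the front (rotate right by 3), then convert every letter to lowercase.
"kcaqPA" → "qpakca".

qpakca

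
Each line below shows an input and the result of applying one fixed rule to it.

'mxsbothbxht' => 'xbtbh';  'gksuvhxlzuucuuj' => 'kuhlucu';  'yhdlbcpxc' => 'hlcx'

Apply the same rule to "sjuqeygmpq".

In each case the input is transformed by: keep every other character starting from the second (positions 2nd, 4th, 6th, ...).
Doing the same to "sjuqeygmpq": "jqymq".

jqymq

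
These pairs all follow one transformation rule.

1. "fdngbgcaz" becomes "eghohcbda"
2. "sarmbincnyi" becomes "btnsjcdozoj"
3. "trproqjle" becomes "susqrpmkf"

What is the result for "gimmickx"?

jhnndjyl

Each output is the input with this applied: shift every letter 1 place forward in the alphabet (wrapping around), then swap each adjacent pair of characters (1↔2, 3↔4, ...).
On "gimmickx": the first step gives "hjnnjdly", and the second then gives "jhnndjyl".
(Check on "sarmbincnyi": → "tbsncjodozj" → "btnsjcdozoj" ✓)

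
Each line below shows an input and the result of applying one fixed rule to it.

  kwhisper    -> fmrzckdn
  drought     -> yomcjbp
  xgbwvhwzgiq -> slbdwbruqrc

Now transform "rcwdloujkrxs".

What's happening: shift every letter 5 places backward in the alphabet (wrapping around), then take characters alternately from the front and the back (1st, last, 2nd, 2nd-last, ...).
For "rcwdloujkrxs", step one produces "mxrygjpefmsn"; step two turns that into "mnxsrmyfgejp".

mnxsrmyfgejp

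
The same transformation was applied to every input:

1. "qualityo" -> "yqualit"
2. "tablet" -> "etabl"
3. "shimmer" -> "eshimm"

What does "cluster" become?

The transformation: delete the last character, then move the last character to the front.
On "cluster": the first step gives "cluste", and the second then gives "eclust".

eclust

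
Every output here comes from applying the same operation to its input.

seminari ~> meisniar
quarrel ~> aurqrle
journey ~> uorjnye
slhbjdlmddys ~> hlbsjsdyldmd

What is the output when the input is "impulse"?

The pattern: move the first 2 characters to the end (rotate left by 2), then take characters alternately from the front and the back (1st, last, 2nd, 2nd-last, ...).
Applying that to "impulse" gives "pmuiles".

pmuiles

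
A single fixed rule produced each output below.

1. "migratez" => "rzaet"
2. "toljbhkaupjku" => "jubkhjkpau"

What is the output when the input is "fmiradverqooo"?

roaodovqer

The rule is to delete the first 3 characters, then take characters alternately from the front and the back (1st, last, 2nd, 2nd-last, ...).
Applying both steps to "fmiradverqooo": "radverqooo", then "roaodovqer".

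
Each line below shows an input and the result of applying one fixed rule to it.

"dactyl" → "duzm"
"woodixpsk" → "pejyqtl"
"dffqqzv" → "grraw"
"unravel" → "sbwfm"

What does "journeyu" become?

In each case the input is transformed by: delete the first 2 characters, then shift every letter 1 place forward in the alphabet (wrapping around).
For "journeyu" the result is "vsofzv".
(Check on "unravel": → "ravel" → "sbwfm" ✓)

vsofzv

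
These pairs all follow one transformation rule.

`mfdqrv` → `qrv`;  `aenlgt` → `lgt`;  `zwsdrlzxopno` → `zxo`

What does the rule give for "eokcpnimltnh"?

iml

The transformation: swap the front and back halves of the string, then keep only the first 3 characters.
So "eokcpnimltnh" becomes "iml".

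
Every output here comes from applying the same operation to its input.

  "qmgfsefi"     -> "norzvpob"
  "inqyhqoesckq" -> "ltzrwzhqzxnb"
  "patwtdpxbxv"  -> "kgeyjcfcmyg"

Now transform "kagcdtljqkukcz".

Rule — shift every letter 9 places forward in the alphabet (wrapping around), then move the last 3 characters to the front (rotate right by 3).
For "kagcdtljqkukcz", step one produces "tjplmcusztdtli"; step two turns that into "tlitjplmcusztd".

tlitjplmcusztd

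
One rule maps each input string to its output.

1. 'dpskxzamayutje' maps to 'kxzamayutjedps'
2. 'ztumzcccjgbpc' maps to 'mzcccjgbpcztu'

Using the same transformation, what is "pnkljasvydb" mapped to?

Each output is the input with this applied: move the first 3 characters to the end (rotate left by 3).
So "pnkljasvydb" becomes "ljasvydbpnk".

ljasvydbpnk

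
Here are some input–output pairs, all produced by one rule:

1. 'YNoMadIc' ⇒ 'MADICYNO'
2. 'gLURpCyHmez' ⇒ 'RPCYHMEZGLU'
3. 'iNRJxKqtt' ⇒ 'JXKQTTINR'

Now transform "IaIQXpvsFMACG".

QXPVSFMACGIAI

Each output is the input with this applied: move the first 3 characters to the end (rotate left by 3), then convert every letter to uppercase.
For "IaIQXpvsFMACG", step one produces "QXpvsFMACGIaI"; step two turns that into "QXPVSFMACGIAI".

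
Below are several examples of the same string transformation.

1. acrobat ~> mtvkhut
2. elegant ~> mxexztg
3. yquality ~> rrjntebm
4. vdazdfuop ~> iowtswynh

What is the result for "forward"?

wyhkptk

The rule is to move the last character to the front, then shift every letter 7 places backward in the alphabet (wrapping around).
For "forward", step one produces "dforwar"; step two turns that into "wyhkptk".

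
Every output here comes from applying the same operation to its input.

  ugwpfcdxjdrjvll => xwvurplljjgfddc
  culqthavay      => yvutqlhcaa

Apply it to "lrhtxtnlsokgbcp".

Each output is the input with this applied: sort the characters into reverse alphabetical order.
Doing the same to "lrhtxtnlsokgbcp": "xttsrponllkhgcb".

xttsrponllkhgcb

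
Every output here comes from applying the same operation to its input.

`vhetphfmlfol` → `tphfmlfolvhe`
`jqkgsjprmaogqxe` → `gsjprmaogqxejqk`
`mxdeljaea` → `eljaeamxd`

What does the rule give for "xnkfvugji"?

fvugjixnk

Rule — move the first 3 characters to the end (rotate left by 3).
"xnkfvugji" → "fvugjixnk".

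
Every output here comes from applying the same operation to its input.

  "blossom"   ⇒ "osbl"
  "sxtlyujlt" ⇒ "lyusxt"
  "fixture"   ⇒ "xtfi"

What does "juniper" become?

niju

In each case the input is transformed by: delete the last 3 characters, then swap the front and back halves of the string.
For "juniper", step one produces "juni"; step two turns that into "niju".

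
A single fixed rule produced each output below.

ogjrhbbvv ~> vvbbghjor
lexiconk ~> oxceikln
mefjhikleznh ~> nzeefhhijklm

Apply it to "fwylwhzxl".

yzfhllwwx

The pattern: sort the characters into alphabetical order, then move the last 2 characters to the front (rotate right by 2).
"fwylwhzxl" → "fhllwwxyz" → "yzfhllwwx".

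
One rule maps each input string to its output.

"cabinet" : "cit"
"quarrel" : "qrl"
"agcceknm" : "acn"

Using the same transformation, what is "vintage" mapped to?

What's happening: keep one character in every 3, starting at position 1 (positions 1st, 4th, 7th, ...).
Doing the same to "vintage": "vte".

vte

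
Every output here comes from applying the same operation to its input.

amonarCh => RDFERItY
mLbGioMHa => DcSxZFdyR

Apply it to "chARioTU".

The pattern: shift every letter 9 places backward in the alphabet (wrapping around), then flip the case of every letter.
"chARioTU" → "tyRIzfKL" → "TYriZFkl".

TYriZFkl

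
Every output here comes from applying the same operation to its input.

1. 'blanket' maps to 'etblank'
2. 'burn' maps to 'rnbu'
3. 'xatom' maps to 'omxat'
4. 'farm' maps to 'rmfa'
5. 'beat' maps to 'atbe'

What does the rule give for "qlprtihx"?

What's happening: move the last 2 characters to the front (rotate right by 2).
"qlprtihx" → "hxqlprti".

hxqlprti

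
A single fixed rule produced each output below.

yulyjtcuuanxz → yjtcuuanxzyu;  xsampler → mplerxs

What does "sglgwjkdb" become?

gwjkdbsg

Rule — move the first 2 characters to the end (rotate left by 2), then delete the first character.
Applying both steps to "sglgwjkdb": "lgwjkdbsg", then "gwjkdbsg".
(Check on "yulyjtcuuanxz": → "lyjtcuuanxzyu" → "yjtcuuanxzyu" ✓)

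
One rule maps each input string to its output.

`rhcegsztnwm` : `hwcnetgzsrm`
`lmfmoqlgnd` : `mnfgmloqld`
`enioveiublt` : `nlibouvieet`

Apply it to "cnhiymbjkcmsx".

nshmicykmjbcx

In each case the input is transformed by: take characters alternately from the front and the back (1st, last, 2nd, 2nd-last, ...), then move the first 2 characters to the end (rotate left by 2).
For "cnhiymbjkcmsx", step one produces "cxnshmicykmjb"; step two turns that into "nshmicykmjbcx".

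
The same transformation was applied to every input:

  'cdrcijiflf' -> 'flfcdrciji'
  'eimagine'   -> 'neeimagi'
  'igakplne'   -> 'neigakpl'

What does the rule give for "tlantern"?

rntlante

The transformation: move the first 2 characters to the end (rotate left by 2), then swap the front and back halves of the string.
"tlantern" → "anterntl" → "rntlante".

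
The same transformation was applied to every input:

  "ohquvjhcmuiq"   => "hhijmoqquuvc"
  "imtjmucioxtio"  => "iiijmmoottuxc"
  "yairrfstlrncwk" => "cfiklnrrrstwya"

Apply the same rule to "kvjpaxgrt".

gjkprtvxa

What's happening: sort the characters into alphabetical order, then move the first character to the end.
Doing the same to "kvjpaxgrt": "gjkprtvxa".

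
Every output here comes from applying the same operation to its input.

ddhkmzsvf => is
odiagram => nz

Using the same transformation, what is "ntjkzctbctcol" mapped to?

What's happening: shift every letter 13 places forward in the alphabet (wrapping around) — i.e. ROT13, then keep only the last 2 characters.
Working it through for "ntjkzctbctcol": intermediate "agwxmpgopgpby", final "by".

by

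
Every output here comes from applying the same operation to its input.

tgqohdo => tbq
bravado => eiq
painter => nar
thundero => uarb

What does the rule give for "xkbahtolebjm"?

The transformation: keep every other character starting from the second (positions 2nd, 4th, 6th, ...), then shift every letter 13 places forward in the alphabet (wrapping around) — i.e. ROT13.
On "xkbahtolebjm": the first step gives "katlbm", and the second then gives "xngyoz".

xngyoz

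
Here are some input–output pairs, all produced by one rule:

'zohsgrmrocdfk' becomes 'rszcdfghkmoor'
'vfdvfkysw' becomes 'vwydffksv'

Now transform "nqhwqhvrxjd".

Looking at the pairs, the operation is to sort the characters into alphabetical order, then move the last 3 characters to the front (rotate right by 3).
"nqhwqhvrxjd" → "dhhjnqqrvwx" → "vwxdhhjnqqr".
(Check on "zohsgrmrocdfk": → "cdfghkmoorrsz" → "rszcdfghkmoor" ✓)

vwxdhhjnqqr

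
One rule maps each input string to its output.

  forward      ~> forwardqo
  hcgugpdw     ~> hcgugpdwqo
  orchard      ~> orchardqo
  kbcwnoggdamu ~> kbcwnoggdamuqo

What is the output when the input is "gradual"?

gradualqo

Looking at the pairs, the operation is to append "qo".
On "gradual" that produces "gradualqo".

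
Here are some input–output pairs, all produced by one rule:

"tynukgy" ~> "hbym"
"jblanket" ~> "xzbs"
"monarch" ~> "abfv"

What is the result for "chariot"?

The pattern: shift every letter 12 places backward in the alphabet (wrapping around), then keep every other character starting from the first (positions 1st, 3rd, 5th, ...).
For "chariot", step one produces "qvofwch"; step two turns that into "qowh".

qowh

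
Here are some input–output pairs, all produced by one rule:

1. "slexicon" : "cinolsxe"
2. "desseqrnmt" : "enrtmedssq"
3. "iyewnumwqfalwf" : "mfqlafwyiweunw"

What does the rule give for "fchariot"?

The pattern: swap each adjacent pair of characters (1↔2, 3↔4, ...), then swap the front and back halves of the string.
Applying both steps to "fchariot": "cfahirto", then "irtocfah".

irtocfah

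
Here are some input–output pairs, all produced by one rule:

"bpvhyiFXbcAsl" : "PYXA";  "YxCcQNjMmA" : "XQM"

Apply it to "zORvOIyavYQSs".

OOAQ

What's happening: keep one character in every 3, starting at position 2 (positions 2nd, 5th, 8th, ...), then convert every letter to uppercase.
Starting from "zORvOIyavYQSs": after the first operation, "OOaQ"; after the second, "OOAQ".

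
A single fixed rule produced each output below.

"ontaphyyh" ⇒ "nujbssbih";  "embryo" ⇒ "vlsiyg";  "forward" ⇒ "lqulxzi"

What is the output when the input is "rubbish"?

vvcmblo

In each case the input is transformed by: shift every letter 6 places backward in the alphabet (wrapping around), then move the first 2 characters to the end (rotate left by 2).
On "rubbish": the first step gives "lovvcmb", and the second then gives "vvcmblo".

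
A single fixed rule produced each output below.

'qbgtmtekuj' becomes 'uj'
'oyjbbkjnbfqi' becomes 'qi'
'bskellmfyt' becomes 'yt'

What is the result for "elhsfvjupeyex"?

In each case the input is transformed by: keep only the last 2 characters.
So "elhsfvjupeyex" becomes "ex".

ex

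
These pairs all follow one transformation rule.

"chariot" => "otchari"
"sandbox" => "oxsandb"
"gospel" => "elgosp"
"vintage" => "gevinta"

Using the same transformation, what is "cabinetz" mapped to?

tzcabine

What's happening: move the last 2 characters to the front (rotate right by 2).
Applying that to "cabinetz" gives "tzcabine".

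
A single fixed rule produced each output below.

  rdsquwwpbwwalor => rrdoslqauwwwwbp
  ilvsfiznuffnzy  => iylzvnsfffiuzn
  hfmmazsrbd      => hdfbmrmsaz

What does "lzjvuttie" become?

lezijtvtu

The rule is to take characters alternately from the front and the back (1st, last, 2nd, 2nd-last, ...).
So "lzjvuttie" becomes "lezijtvtu".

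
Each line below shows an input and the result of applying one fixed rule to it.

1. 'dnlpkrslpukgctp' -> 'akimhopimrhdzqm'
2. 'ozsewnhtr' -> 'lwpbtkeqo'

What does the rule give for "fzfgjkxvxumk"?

cwcdghusurjh

The transformation: shift every letter 3 places backward in the alphabet (wrapping around).
So "fzfgjkxvxumk" becomes "cwcdghusurjh".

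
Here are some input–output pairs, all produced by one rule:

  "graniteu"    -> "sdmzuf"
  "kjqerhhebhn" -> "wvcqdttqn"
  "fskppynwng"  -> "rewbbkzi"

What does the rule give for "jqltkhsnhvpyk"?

What's happening: shift every letter 12 places forward in the alphabet (wrapping around), then delete the last 2 characters.
Starting from "jqltkhsnhvpyk": after the first operation, "vcxfwtezthbkw"; after the second, "vcxfwtezthb".

vcxfwtezthb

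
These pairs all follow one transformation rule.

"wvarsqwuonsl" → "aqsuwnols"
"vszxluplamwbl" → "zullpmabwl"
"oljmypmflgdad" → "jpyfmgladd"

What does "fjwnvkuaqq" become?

wkvauqq

The rule is to swap each adjacent pair of characters (1↔2, 3↔4, ...), then delete the first 3 characters.
Applying that to "fjwnvkuaqq" gives "wkvauqq".
(Check on "vszxluplamwbl": → "svxzullpmabwl" → "zullpmabwl" ✓)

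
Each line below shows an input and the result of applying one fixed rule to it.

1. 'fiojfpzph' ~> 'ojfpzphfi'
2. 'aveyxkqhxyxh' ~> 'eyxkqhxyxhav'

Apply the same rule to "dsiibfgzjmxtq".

The rule is to move the first 2 characters to the end (rotate left by 2).
So "dsiibfgzjmxtq" becomes "iibfgzjmxtqds".

iibfgzjmxtqds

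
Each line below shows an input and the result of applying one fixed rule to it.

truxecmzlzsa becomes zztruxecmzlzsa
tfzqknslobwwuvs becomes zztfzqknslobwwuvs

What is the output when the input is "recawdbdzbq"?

zzrecawdbdzbq

Each output is the input with this applied: prepend "zz".
Doing the same to "recawdbdzbq": "zzrecawdbdzbq".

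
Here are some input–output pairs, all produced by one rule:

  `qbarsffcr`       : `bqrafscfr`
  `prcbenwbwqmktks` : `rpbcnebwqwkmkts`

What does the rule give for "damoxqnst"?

Rule — swap each adjacent pair of characters (1↔2, 3↔4, ...).
Applying that to "damoxqnst" gives "adomqxsnt".

adomqxsnt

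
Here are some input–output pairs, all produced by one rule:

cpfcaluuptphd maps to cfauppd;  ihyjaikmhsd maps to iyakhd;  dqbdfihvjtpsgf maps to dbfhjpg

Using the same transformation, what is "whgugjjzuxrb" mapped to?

The pattern: keep every other character starting from the first (positions 1st, 3rd, 5th, ...).
On "whgugjjzuxrb" that produces "wggjur".

wggjur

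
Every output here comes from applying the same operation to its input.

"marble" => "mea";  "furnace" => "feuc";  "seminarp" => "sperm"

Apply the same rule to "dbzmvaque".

Each output is the input with this applied: take characters alternately from the front and the back (1st, last, 2nd, 2nd-last, ...), then delete the last 3 characters.
Working it through for "dbzmvaque": intermediate "debuzqmav", final "debuzq".

debuzq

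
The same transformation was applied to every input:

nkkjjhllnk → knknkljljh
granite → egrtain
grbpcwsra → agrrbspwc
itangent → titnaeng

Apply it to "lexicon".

The pattern: swap the first and last characters, then take characters alternately from the front and the back (1st, last, 2nd, 2nd-last, ...).
"lexicon" → "nexicol" → "nleoxci".

nleoxci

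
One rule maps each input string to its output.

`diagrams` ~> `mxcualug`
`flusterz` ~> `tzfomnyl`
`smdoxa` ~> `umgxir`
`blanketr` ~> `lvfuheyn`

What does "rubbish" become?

The transformation: shift every letter 6 places backward in the alphabet (wrapping around), then move the last character to the front.
"rubbish" → "lovvcmb" → "blovvcm".

blovvcm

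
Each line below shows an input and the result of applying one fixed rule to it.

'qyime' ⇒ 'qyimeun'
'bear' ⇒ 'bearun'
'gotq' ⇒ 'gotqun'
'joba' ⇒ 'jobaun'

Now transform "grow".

growun

Rule — append "un".
Applying that to "grow" gives "growun".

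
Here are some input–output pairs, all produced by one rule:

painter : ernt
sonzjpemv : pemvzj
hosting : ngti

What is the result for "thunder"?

What's happening: delete the first 3 characters, then move the first 2 characters to the end (rotate left by 2).
For "thunder", step one produces "nder"; step two turns that into "ernd".

ernd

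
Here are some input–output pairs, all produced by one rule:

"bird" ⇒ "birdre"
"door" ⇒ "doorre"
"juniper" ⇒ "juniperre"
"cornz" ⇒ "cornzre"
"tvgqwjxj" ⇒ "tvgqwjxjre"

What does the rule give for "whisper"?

What's happening: append "re".
So "whisper" becomes "whisperre".

whisperre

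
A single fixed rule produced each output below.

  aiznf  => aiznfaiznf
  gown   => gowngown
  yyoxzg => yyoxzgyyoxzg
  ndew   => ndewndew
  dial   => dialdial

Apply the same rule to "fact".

factfact

The pattern: write the whole string twice.
Applying that to "fact" gives "factfact".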